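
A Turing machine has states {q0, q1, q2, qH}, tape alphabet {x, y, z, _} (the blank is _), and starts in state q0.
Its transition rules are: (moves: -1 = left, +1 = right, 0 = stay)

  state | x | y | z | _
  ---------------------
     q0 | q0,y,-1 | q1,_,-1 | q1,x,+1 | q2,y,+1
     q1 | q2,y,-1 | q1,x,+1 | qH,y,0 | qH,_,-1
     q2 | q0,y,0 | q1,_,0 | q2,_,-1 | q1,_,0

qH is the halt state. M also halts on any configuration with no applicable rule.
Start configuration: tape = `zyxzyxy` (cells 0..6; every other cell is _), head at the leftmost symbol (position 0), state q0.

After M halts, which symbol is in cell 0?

q0 | __[z]yxzyxy   read z → write x, move +1, go to q1
q1 | __x[y]xzyxy   read y → write x, move +1, go to q1
q1 | __xx[x]zyxy   read x → write y, move -1, go to q2
q2 | __x[x]yzyxy   read x → write y, move 0, go to q0
q0 | __x[y]yzyxy   read y → write _, move -1, go to q1
q1 | __[x]_yzyxy   read x → write y, move -1, go to q2
q2 | _[_]y_yzyxy   read _ → write _, move 0, go to q1
q1 | _[_]y_yzyxy   read _ → write _, move -1, go to qH
qH | [_]_y_yzyxy
Cell 0 holds y when M halts.

y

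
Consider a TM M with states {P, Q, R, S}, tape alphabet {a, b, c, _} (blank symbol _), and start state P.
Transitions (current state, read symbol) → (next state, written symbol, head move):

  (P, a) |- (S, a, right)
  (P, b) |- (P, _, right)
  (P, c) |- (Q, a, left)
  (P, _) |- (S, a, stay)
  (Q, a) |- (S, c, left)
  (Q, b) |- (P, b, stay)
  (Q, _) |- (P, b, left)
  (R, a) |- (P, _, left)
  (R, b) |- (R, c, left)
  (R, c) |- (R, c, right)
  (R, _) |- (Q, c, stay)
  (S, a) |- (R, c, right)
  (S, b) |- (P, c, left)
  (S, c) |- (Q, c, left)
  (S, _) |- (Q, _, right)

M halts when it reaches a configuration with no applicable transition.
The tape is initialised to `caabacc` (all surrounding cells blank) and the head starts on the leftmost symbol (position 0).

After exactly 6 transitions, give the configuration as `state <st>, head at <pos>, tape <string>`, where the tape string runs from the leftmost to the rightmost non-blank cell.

state R, head at -1, tape ccaaabacc

P | __[c]aabacc   read c → write a, move left, go to Q
Q | _[_]aaabacc   read _ → write b, move left, go to P
P | [_]baaabacc   read _ → write a, move stay, go to S
S | [a]baaabacc   read a → write c, move right, go to R
R | c[b]aaabacc   read b → write c, move left, go to R
R | [c]caaabacc   read c → write c, move right, go to R
R | c[c]aaabacc
After 6 steps: state R, head at -1, tape ccaaabacc.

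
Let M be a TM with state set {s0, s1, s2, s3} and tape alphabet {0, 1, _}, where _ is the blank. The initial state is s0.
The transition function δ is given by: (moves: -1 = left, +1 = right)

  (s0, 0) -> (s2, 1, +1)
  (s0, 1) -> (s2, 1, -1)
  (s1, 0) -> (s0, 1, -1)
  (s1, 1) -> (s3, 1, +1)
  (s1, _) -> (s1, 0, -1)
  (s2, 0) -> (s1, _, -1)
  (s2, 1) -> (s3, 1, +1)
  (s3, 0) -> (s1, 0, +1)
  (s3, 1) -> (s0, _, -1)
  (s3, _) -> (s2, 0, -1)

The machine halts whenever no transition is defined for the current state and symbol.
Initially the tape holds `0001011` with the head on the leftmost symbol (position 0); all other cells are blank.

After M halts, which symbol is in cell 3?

state=s0 head=0 tape=_[0]001011   (s0,0)→(s2,1,+1)
state=s2 head=1 tape=_1[0]01011   (s2,0)→(s1,_,-1)
state=s1 head=0 tape=_[1]_01011   (s1,1)→(s3,1,+1)
state=s3 head=1 tape=_1[_]01011   (s3,_)→(s2,0,-1)
state=s2 head=0 tape=_[1]001011   (s2,1)→(s3,1,+1)
state=s3 head=1 tape=_1[0]01011   (s3,0)→(s1,0,+1)
state=s1 head=2 tape=_10[0]1011   (s1,0)→(s0,1,-1)
state=s0 head=1 tape=_1[0]11011   (s0,0)→(s2,1,+1)
state=s2 head=2 tape=_11[1]1011   (s2,1)→(s3,1,+1)
state=s3 head=3 tape=_111[1]011   (s3,1)→(s0,_,-1)
state=s0 head=2 tape=_11[1]_011   (s0,1)→(s2,1,-1)
state=s2 head=1 tape=_1[1]1_011   (s2,1)→(s3,1,+1)
state=s3 head=2 tape=_11[1]_011   (s3,1)→(s0,_,-1)
state=s0 head=1 tape=_1[1]__011   (s0,1)→(s2,1,-1)
state=s2 head=0 tape=_[1]1__011   (s2,1)→(s3,1,+1)
state=s3 head=1 tape=_1[1]__011   (s3,1)→(s0,_,-1)
state=s0 head=0 tape=_[1]___011   (s0,1)→(s2,1,-1)
state=s2 head=-1 tape=[_]1___011
Cell 3 holds _ when M halts.

_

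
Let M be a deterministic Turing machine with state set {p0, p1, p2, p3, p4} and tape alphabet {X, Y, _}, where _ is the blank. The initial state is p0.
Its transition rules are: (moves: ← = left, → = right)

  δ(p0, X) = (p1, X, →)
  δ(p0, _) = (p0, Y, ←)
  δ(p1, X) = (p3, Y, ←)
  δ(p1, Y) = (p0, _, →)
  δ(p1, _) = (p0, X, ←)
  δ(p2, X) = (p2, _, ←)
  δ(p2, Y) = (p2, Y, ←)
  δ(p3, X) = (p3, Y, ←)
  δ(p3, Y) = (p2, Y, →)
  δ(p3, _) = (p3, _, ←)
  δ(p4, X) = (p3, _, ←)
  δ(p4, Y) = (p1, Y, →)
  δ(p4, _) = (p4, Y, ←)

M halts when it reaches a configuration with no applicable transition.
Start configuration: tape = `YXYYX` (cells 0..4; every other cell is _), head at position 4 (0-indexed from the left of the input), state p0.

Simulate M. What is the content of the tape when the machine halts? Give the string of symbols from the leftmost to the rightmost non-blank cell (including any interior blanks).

Y_YYYY

state=p0 head=4 tape=_YXYY[X]_   (p0,X)→(p1,X,→)
state=p1 head=5 tape=_YXYYX[_]   (p1,_)→(p0,X,←)
state=p0 head=4 tape=_YXYY[X]X   (p0,X)→(p1,X,→)
state=p1 head=5 tape=_YXYYX[X]   (p1,X)→(p3,Y,←)
state=p3 head=4 tape=_YXYY[X]Y   (p3,X)→(p3,Y,←)
state=p3 head=3 tape=_YXY[Y]YY   (p3,Y)→(p2,Y,→)
state=p2 head=4 tape=_YXYY[Y]Y   (p2,Y)→(p2,Y,←)
state=p2 head=3 tape=_YXY[Y]YY   (p2,Y)→(p2,Y,←)
state=p2 head=2 tape=_YX[Y]YYY   (p2,Y)→(p2,Y,←)
state=p2 head=1 tape=_Y[X]YYYY   (p2,X)→(p2,_,←)
state=p2 head=0 tape=_[Y]_YYYY   (p2,Y)→(p2,Y,←)
state=p2 head=-1 tape=[_]Y_YYYY
The non-blank tape span at halt is Y_YYYY.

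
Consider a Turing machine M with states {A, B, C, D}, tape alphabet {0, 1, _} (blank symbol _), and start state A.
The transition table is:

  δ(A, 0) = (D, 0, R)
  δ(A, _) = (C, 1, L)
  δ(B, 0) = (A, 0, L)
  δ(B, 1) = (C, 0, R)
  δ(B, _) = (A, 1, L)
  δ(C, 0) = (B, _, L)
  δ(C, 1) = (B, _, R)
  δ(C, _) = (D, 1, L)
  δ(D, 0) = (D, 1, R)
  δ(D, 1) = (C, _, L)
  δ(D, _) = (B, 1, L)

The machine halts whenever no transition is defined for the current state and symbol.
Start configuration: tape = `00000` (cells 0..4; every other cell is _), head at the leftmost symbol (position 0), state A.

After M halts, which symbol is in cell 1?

1

state=A head=0 tape=[0]0000___   (A,0)→(D,0,R)
state=D head=1 tape=0[0]000___   (D,0)→(D,1,R)
state=D head=2 tape=01[0]00___   (D,0)→(D,1,R)
state=D head=3 tape=011[0]0___   (D,0)→(D,1,R)
state=D head=4 tape=0111[0]___   (D,0)→(D,1,R)
state=D head=5 tape=01111[_]__   (D,_)→(B,1,L)
state=B head=4 tape=0111[1]1__   (B,1)→(C,0,R)
state=C head=5 tape=01110[1]__   (C,1)→(B,_,R)
state=B head=6 tape=01110_[_]_   (B,_)→(A,1,L)
state=A head=5 tape=01110[_]1_   (A,_)→(C,1,L)
state=C head=4 tape=0111[0]11_   (C,0)→(B,_,L)
state=B head=3 tape=011[1]_11_   (B,1)→(C,0,R)
state=C head=4 tape=0110[_]11_   (C,_)→(D,1,L)
state=D head=3 tape=011[0]111_   (D,0)→(D,1,R)
state=D head=4 tape=0111[1]11_   (D,1)→(C,_,L)
state=C head=3 tape=011[1]_11_   (C,1)→(B,_,R)
state=B head=4 tape=011_[_]11_   (B,_)→(A,1,L)
state=A head=3 tape=011[_]111_   (A,_)→(C,1,L)
state=C head=2 tape=01[1]1111_   (C,1)→(B,_,R)
state=B head=3 tape=01_[1]111_   (B,1)→(C,0,R)
state=C head=4 tape=01_0[1]11_   (C,1)→(B,_,R)
state=B head=5 tape=01_0_[1]1_   (B,1)→(C,0,R)
state=C head=6 tape=01_0_0[1]_   (C,1)→(B,_,R)
state=B head=7 tape=01_0_0_[_]   (B,_)→(A,1,L)
state=A head=6 tape=01_0_0[_]1   (A,_)→(C,1,L)
state=C head=5 tape=01_0_[0]11   (C,0)→(B,_,L)
state=B head=4 tape=01_0[_]_11   (B,_)→(A,1,L)
state=A head=3 tape=01_[0]1_11   (A,0)→(D,0,R)
state=D head=4 tape=01_0[1]_11   (D,1)→(C,_,L)
state=C head=3 tape=01_[0]__11   (C,0)→(B,_,L)
state=B head=2 tape=01[_]___11   (B,_)→(A,1,L)
state=A head=1 tape=0[1]1___11
Cell 1 holds 1 when M halts.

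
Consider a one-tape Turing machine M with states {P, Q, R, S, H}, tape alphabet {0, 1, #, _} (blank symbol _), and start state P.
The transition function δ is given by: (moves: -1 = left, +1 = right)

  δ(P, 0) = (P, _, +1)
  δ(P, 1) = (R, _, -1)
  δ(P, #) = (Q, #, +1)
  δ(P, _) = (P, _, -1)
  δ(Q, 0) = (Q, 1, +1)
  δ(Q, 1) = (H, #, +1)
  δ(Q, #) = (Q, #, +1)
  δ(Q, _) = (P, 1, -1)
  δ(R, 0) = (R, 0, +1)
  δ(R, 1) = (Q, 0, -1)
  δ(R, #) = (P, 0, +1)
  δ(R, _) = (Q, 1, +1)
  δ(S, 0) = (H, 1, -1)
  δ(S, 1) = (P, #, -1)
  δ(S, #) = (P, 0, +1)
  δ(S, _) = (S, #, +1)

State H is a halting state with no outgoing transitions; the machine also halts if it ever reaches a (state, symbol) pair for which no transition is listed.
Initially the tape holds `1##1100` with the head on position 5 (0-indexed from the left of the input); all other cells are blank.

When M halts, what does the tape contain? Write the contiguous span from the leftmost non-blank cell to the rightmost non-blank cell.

1##_1

state=P head=5 tape=1##11[0]0_   (P,0)→(P,_,+1)
state=P head=6 tape=1##11_[0]_   (P,0)→(P,_,+1)
state=P head=7 tape=1##11__[_]   (P,_)→(P,_,-1)
state=P head=6 tape=1##11_[_]_   (P,_)→(P,_,-1)
state=P head=5 tape=1##11[_]__   (P,_)→(P,_,-1)
state=P head=4 tape=1##1[1]___   (P,1)→(R,_,-1)
state=R head=3 tape=1##[1]____   (R,1)→(Q,0,-1)
state=Q head=2 tape=1#[#]0____   (Q,#)→(Q,#,+1)
state=Q head=3 tape=1##[0]____   (Q,0)→(Q,1,+1)
state=Q head=4 tape=1##1[_]___   (Q,_)→(P,1,-1)
state=P head=3 tape=1##[1]1___   (P,1)→(R,_,-1)
state=R head=2 tape=1#[#]_1___   (R,#)→(P,0,+1)
state=P head=3 tape=1#0[_]1___   (P,_)→(P,_,-1)
state=P head=2 tape=1#[0]_1___   (P,0)→(P,_,+1)
state=P head=3 tape=1#_[_]1___   (P,_)→(P,_,-1)
state=P head=2 tape=1#[_]_1___   (P,_)→(P,_,-1)
state=P head=1 tape=1[#]__1___   (P,#)→(Q,#,+1)
state=Q head=2 tape=1#[_]_1___   (Q,_)→(P,1,-1)
state=P head=1 tape=1[#]1_1___   (P,#)→(Q,#,+1)
state=Q head=2 tape=1#[1]_1___   (Q,1)→(H,#,+1)
state=H head=3 tape=1##[_]1___
The non-blank tape span at halt is 1##_1.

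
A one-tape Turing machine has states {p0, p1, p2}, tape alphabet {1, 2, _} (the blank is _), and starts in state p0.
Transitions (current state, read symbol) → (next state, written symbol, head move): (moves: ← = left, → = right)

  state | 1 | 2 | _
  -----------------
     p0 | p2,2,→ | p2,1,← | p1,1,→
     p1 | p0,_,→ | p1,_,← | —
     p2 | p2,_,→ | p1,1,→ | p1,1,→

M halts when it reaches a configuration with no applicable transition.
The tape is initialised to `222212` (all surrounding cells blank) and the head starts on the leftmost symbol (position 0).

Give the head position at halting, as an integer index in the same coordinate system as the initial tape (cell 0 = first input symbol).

6

p0 | _[2]22212_   read 2 → write 1, move ←, go to p2
p2 | [_]122212_   read _ → write 1, move →, go to p1
p1 | 1[1]22212_   read 1 → write _, move →, go to p0
p0 | 1_[2]2212_   read 2 → write 1, move ←, go to p2
p2 | 1[_]12212_   read _ → write 1, move →, go to p1
p1 | 11[1]2212_   read 1 → write _, move →, go to p0
p0 | 11_[2]212_   read 2 → write 1, move ←, go to p2
p2 | 11[_]1212_   read _ → write 1, move →, go to p1
p1 | 111[1]212_   read 1 → write _, move →, go to p0
p0 | 111_[2]12_   read 2 → write 1, move ←, go to p2
p2 | 111[_]112_   read _ → write 1, move →, go to p1
p1 | 1111[1]12_   read 1 → write _, move →, go to p0
p0 | 1111_[1]2_   read 1 → write 2, move →, go to p2
p2 | 1111_2[2]_   read 2 → write 1, move →, go to p1
p1 | 1111_21[_]
At halt the head is at cell 6.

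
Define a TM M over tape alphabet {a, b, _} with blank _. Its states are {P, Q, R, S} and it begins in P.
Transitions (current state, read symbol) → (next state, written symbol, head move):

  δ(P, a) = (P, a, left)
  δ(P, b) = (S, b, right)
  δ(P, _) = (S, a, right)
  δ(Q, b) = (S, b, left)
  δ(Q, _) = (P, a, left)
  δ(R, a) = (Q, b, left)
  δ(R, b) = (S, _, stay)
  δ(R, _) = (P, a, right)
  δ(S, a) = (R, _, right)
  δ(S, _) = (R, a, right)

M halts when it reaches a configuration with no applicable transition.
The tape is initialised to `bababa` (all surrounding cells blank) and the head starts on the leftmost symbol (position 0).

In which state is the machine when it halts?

Q

P | [b]ababa   read b → write b, move right, go to S
S | b[a]baba   read a → write _, move right, go to R
R | b_[b]aba   read b → write _, move stay, go to S
S | b_[_]aba   read _ → write a, move right, go to R
R | b_a[a]ba   read a → write b, move left, go to Q
Q | b_[a]bba
No transition is defined for (Q, a); M halts in state Q.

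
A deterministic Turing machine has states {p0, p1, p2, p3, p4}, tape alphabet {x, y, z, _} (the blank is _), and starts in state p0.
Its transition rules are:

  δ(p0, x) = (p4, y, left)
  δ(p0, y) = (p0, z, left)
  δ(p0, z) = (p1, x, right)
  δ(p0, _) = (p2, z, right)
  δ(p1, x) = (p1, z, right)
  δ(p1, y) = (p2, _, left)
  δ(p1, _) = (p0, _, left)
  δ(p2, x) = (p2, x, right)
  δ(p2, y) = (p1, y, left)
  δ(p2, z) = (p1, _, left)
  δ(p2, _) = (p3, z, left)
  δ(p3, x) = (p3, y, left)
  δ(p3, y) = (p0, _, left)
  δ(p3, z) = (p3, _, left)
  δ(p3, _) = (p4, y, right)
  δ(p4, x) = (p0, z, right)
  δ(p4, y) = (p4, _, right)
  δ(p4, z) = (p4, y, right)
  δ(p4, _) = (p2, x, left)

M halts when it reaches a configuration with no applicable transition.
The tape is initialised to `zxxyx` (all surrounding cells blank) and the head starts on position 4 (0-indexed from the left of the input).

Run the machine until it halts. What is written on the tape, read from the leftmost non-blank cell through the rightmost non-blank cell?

zxzz___z

p0 | zxxy[x]___   read x → write y, move left, go to p4
p4 | zxx[y]y___   read y → write _, move right, go to p4
p4 | zxx_[y]___   read y → write _, move right, go to p4
p4 | zxx__[_]__   read _ → write x, move left, go to p2
p2 | zxx_[_]x__   read _ → write z, move left, go to p3
p3 | zxx[_]zx__   read _ → write y, move right, go to p4
p4 | zxxy[z]x__   read z → write y, move right, go to p4
p4 | zxxyy[x]__   read x → write z, move right, go to p0
p0 | zxxyyz[_]_   read _ → write z, move right, go to p2
p2 | zxxyyzz[_]   read _ → write z, move left, go to p3
p3 | zxxyyz[z]z   read z → write _, move left, go to p3
p3 | zxxyy[z]_z   read z → write _, move left, go to p3
p3 | zxxy[y]__z   read y → write _, move left, go to p0
p0 | zxx[y]___z   read y → write z, move left, go to p0
p0 | zx[x]z___z   read x → write y, move left, go to p4
p4 | z[x]yz___z   read x → write z, move right, go to p0
p0 | zz[y]z___z   read y → write z, move left, go to p0
p0 | z[z]zz___z   read z → write x, move right, go to p1
p1 | zx[z]z___z
The non-blank tape span at halt is zxzz___z.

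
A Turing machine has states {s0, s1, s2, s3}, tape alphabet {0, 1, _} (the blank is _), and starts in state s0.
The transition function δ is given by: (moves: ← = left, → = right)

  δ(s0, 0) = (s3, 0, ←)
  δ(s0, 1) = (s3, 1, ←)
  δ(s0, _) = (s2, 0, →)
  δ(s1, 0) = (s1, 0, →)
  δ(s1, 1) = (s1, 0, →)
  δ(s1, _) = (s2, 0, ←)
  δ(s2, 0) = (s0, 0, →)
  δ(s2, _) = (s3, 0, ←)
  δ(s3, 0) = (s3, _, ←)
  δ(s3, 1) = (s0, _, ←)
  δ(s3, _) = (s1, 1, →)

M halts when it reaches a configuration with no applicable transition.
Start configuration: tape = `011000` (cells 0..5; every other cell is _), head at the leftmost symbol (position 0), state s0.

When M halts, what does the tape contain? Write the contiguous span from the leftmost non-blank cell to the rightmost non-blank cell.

100______0

s0 | ___[0]11000_   read 0 → write 0, move ←, go to s3
s3 | __[_]011000_   read _ → write 1, move →, go to s1
s1 | __1[0]11000_   read 0 → write 0, move →, go to s1
s1 | __10[1]1000_   read 1 → write 0, move →, go to s1
s1 | __100[1]000_   read 1 → write 0, move →, go to s1
s1 | __1000[0]00_   read 0 → write 0, move →, go to s1
s1 | __10000[0]0_   read 0 → write 0, move →, go to s1
s1 | __100000[0]_   read 0 → write 0, move →, go to s1
s1 | __1000000[_]   read _ → write 0, move ←, go to s2
s2 | __100000[0]0   read 0 → write 0, move →, go to s0
s0 | __1000000[0]   read 0 → write 0, move ←, go to s3
s3 | __100000[0]0   read 0 → write _, move ←, go to s3
s3 | __10000[0]_0   read 0 → write _, move ←, go to s3
s3 | __1000[0]__0   read 0 → write _, move ←, go to s3
s3 | __100[0]___0   read 0 → write _, move ←, go to s3
s3 | __10[0]____0   read 0 → write _, move ←, go to s3
s3 | __1[0]_____0   read 0 → write _, move ←, go to s3
s3 | __[1]______0   read 1 → write _, move ←, go to s0
s0 | _[_]_______0   read _ → write 0, move →, go to s2
s2 | _0[_]______0   read _ → write 0, move ←, go to s3
s3 | _[0]0______0   read 0 → write _, move ←, go to s3
s3 | [_]_0______0   read _ → write 1, move →, go to s1
s1 | 1[_]0______0   read _ → write 0, move ←, go to s2
s2 | [1]00______0
The non-blank tape span at halt is 100______0.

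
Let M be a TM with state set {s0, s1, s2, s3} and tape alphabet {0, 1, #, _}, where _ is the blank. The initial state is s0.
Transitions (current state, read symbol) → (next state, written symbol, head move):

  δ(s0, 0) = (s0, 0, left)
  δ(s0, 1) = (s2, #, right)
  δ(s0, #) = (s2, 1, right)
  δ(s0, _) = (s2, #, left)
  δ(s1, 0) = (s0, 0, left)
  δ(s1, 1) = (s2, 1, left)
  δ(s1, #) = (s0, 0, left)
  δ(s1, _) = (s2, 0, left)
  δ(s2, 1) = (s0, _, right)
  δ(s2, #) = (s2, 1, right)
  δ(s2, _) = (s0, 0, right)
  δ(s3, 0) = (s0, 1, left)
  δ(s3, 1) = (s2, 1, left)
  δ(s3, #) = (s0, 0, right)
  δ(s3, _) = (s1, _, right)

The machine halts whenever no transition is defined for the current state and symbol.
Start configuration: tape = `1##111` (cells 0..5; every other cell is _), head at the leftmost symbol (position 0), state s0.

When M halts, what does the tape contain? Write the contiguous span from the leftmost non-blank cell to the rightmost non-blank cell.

#11_#010#

s0 | [1]##111___   read 1 → write #, move right, go to s2
s2 | #[#]#111___   read # → write 1, move right, go to s2
s2 | #1[#]111___   read # → write 1, move right, go to s2
s2 | #11[1]11___   read 1 → write _, move right, go to s0
s0 | #11_[1]1___   read 1 → write #, move right, go to s2
s2 | #11_#[1]___   read 1 → write _, move right, go to s0
s0 | #11_#_[_]__   read _ → write #, move left, go to s2
s2 | #11_#[_]#__   read _ → write 0, move right, go to s0
s0 | #11_#0[#]__   read # → write 1, move right, go to s2
s2 | #11_#01[_]_   read _ → write 0, move right, go to s0
s0 | #11_#010[_]   read _ → write #, move left, go to s2
s2 | #11_#01[0]#
The non-blank tape span at halt is #11_#010#.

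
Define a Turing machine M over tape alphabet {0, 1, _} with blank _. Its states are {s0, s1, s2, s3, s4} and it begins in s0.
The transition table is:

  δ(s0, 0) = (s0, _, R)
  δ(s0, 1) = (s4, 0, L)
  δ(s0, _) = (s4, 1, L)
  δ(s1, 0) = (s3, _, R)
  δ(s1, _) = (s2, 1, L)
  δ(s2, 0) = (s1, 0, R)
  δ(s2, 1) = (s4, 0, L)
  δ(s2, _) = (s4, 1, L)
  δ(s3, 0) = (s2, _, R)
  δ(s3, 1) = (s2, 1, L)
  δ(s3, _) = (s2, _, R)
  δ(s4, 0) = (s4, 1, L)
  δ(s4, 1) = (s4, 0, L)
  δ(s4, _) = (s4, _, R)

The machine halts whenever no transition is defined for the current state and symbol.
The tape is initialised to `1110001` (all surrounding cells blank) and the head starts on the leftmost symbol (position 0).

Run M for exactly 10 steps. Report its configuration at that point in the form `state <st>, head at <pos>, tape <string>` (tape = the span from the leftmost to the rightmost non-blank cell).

s0 | _[1]110001   read 1 → write 0, move L, go to s4
s4 | [_]0110001   read _ → write _, move R, go to s4
s4 | _[0]110001   read 0 → write 1, move L, go to s4
s4 | [_]1110001   read _ → write _, move R, go to s4
s4 | _[1]110001   read 1 → write 0, move L, go to s4
s4 | [_]0110001   read _ → write _, move R, go to s4
s4 | _[0]110001   read 0 → write 1, move L, go to s4
s4 | [_]1110001   read _ → write _, move R, go to s4
s4 | _[1]110001   read 1 → write 0, move L, go to s4
s4 | [_]0110001   read _ → write _, move R, go to s4
s4 | _[0]110001
After 10 steps: state s4, head at 0, tape 0110001.

state s4, head at 0, tape 0110001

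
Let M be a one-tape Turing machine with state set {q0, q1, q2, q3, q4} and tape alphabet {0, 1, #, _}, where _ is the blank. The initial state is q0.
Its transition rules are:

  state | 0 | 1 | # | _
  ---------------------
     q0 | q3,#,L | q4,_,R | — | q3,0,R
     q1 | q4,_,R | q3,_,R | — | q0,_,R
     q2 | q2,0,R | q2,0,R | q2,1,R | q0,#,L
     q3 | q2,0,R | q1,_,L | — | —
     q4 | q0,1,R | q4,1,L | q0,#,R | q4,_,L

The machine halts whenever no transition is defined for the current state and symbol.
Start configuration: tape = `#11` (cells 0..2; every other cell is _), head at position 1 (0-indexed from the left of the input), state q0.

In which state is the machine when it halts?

q3

q0 | #[1]1   read 1 → write _, move R, go to q4
q4 | #_[1]   read 1 → write 1, move L, go to q4
q4 | #[_]1   read _ → write _, move L, go to q4
q4 | [#]_1   read # → write #, move R, go to q0
q0 | #[_]1   read _ → write 0, move R, go to q3
q3 | #0[1]   read 1 → write _, move L, go to q1
q1 | #[0]_   read 0 → write _, move R, go to q4
q4 | #_[_]   read _ → write _, move L, go to q4
q4 | #[_]_   read _ → write _, move L, go to q4
q4 | [#]__   read # → write #, move R, go to q0
q0 | #[_]_   read _ → write 0, move R, go to q3
q3 | #0[_]
No transition is defined for (q3, _); M halts in state q3.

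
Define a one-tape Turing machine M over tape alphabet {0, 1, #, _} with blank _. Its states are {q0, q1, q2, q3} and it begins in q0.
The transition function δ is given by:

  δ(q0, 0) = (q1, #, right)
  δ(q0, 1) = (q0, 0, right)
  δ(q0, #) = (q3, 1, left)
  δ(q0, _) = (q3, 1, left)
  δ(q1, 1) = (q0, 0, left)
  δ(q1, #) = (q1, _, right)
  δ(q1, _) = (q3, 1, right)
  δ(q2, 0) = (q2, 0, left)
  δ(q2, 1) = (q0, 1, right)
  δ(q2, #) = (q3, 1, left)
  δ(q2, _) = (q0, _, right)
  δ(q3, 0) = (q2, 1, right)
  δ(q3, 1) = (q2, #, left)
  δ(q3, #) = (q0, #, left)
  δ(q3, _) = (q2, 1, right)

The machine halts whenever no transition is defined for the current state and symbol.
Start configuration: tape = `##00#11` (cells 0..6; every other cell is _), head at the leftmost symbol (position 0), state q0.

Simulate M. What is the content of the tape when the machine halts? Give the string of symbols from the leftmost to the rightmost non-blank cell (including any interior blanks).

1100#0#11

q0 | __[#]#00#11   read # → write 1, move left, go to q3
q3 | _[_]1#00#11   read _ → write 1, move right, go to q2
q2 | _1[1]#00#11   read 1 → write 1, move right, go to q0
q0 | _11[#]00#11   read # → write 1, move left, go to q3
q3 | _1[1]100#11   read 1 → write #, move left, go to q2
q2 | _[1]#100#11   read 1 → write 1, move right, go to q0
q0 | _1[#]100#11   read # → write 1, move left, go to q3
q3 | _[1]1100#11   read 1 → write #, move left, go to q2
q2 | [_]#1100#11   read _ → write _, move right, go to q0
q0 | _[#]1100#11   read # → write 1, move left, go to q3
q3 | [_]11100#11   read _ → write 1, move right, go to q2
q2 | 1[1]1100#11   read 1 → write 1, move right, go to q0
q0 | 11[1]100#11   read 1 → write 0, move right, go to q0
q0 | 110[1]00#11   read 1 → write 0, move right, go to q0
q0 | 1100[0]0#11   read 0 → write #, move right, go to q1
q1 | 1100#[0]#11
The non-blank tape span at halt is 1100#0#11.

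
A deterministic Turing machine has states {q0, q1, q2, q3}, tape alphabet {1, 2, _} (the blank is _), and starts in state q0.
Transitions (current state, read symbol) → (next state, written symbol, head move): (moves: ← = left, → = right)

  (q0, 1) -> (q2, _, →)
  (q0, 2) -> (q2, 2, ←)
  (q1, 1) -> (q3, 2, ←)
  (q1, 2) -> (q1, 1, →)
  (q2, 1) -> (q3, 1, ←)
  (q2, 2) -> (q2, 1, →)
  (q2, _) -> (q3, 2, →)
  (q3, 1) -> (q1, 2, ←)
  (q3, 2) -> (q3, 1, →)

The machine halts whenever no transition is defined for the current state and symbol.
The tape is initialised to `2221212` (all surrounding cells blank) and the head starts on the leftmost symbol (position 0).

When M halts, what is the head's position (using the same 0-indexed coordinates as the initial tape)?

-2

state=q0 head=0 tape=__[2]221212   (q0,2)→(q2,2,←)
state=q2 head=-1 tape=_[_]2221212   (q2,_)→(q3,2,→)
state=q3 head=0 tape=_2[2]221212   (q3,2)→(q3,1,→)
state=q3 head=1 tape=_21[2]21212   (q3,2)→(q3,1,→)
state=q3 head=2 tape=_211[2]1212   (q3,2)→(q3,1,→)
state=q3 head=3 tape=_2111[1]212   (q3,1)→(q1,2,←)
state=q1 head=2 tape=_211[1]2212   (q1,1)→(q3,2,←)
state=q3 head=1 tape=_21[1]22212   (q3,1)→(q1,2,←)
state=q1 head=0 tape=_2[1]222212   (q1,1)→(q3,2,←)
state=q3 head=-1 tape=_[2]2222212   (q3,2)→(q3,1,→)
state=q3 head=0 tape=_1[2]222212   (q3,2)→(q3,1,→)
state=q3 head=1 tape=_11[2]22212   (q3,2)→(q3,1,→)
state=q3 head=2 tape=_111[2]2212   (q3,2)→(q3,1,→)
state=q3 head=3 tape=_1111[2]212   (q3,2)→(q3,1,→)
state=q3 head=4 tape=_11111[2]12   (q3,2)→(q3,1,→)
state=q3 head=5 tape=_111111[1]2   (q3,1)→(q1,2,←)
state=q1 head=4 tape=_11111[1]22   (q1,1)→(q3,2,←)
state=q3 head=3 tape=_1111[1]222   (q3,1)→(q1,2,←)
state=q1 head=2 tape=_111[1]2222   (q1,1)→(q3,2,←)
state=q3 head=1 tape=_11[1]22222   (q3,1)→(q1,2,←)
state=q1 head=0 tape=_1[1]222222   (q1,1)→(q3,2,←)
state=q3 head=-1 tape=_[1]2222222   (q3,1)→(q1,2,←)
state=q1 head=-2 tape=[_]22222222
At halt the head is at cell -2.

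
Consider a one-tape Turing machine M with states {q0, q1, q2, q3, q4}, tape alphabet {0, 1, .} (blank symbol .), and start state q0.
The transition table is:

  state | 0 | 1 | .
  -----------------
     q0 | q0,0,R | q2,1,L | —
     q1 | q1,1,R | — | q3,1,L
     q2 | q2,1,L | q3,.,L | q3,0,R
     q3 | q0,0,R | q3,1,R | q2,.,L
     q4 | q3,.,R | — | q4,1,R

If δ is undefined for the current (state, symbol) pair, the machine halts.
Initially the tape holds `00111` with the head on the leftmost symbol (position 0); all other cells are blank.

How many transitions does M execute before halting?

26

q0 | .[0]0111.   read 0 → write 0, move R, go to q0
q0 | .0[0]111.   read 0 → write 0, move R, go to q0
q0 | .00[1]11.   read 1 → write 1, move L, go to q2
q2 | .0[0]111.   read 0 → write 1, move L, go to q2
q2 | .[0]1111.   read 0 → write 1, move L, go to q2
q2 | [.]11111.   read . → write 0, move R, go to q3
q3 | 0[1]1111.   read 1 → write 1, move R, go to q3
q3 | 01[1]111.   read 1 → write 1, move R, go to q3
q3 | 011[1]11.   read 1 → write 1, move R, go to q3
q3 | 0111[1]1.   read 1 → write 1, move R, go to q3
q3 | 01111[1].   read 1 → write 1, move R, go to q3
q3 | 011111[.]   read . → write ., move L, go to q2
q2 | 01111[1].   read 1 → write ., move L, go to q3
q3 | 0111[1]..   read 1 → write 1, move R, go to q3
q3 | 01111[.].   read . → write ., move L, go to q2
q2 | 0111[1]..   read 1 → write ., move L, go to q3
q3 | 011[1]...   read 1 → write 1, move R, go to q3
q3 | 0111[.]..   read . → write ., move L, go to q2
q2 | 011[1]...   read 1 → write ., move L, go to q3
q3 | 01[1]....   read 1 → write 1, move R, go to q3
q3 | 011[.]...   read . → write ., move L, go to q2
q2 | 01[1]....   read 1 → write ., move L, go to q3
q3 | 0[1].....   read 1 → write 1, move R, go to q3
q3 | 01[.]....   read . → write ., move L, go to q2
q2 | 0[1].....   read 1 → write ., move L, go to q3
q3 | [0]......   read 0 → write 0, move R, go to q0
q0 | 0[.].....
M halts after 26 transitions.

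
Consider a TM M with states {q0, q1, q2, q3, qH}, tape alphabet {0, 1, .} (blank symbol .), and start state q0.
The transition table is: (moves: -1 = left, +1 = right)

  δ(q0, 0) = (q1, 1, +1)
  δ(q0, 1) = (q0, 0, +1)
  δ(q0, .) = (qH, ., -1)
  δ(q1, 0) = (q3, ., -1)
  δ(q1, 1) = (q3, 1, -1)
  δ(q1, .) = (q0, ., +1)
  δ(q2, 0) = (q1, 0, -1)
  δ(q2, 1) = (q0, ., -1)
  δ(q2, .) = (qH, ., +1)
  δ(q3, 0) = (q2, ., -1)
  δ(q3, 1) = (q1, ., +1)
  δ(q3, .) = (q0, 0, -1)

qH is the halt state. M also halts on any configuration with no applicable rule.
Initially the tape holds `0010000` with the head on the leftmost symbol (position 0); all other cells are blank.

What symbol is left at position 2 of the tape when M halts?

0

q0 | [0]010000.   read 0 → write 1, move +1, go to q1
q1 | 1[0]10000.   read 0 → write ., move -1, go to q3
q3 | [1].10000.   read 1 → write ., move +1, go to q1
q1 | .[.]10000.   read . → write ., move +1, go to q0
q0 | ..[1]0000.   read 1 → write 0, move +1, go to q0
q0 | ..0[0]000.   read 0 → write 1, move +1, go to q1
q1 | ..01[0]00.   read 0 → write ., move -1, go to q3
q3 | ..0[1].00.   read 1 → write ., move +1, go to q1
q1 | ..0.[.]00.   read . → write ., move +1, go to q0
q0 | ..0..[0]0.   read 0 → write 1, move +1, go to q1
q1 | ..0..1[0].   read 0 → write ., move -1, go to q3
q3 | ..0..[1]..   read 1 → write ., move +1, go to q1
q1 | ..0...[.].   read . → write ., move +1, go to q0
q0 | ..0....[.]   read . → write ., move -1, go to qH
qH | ..0...[.].
Cell 2 holds 0 when M halts.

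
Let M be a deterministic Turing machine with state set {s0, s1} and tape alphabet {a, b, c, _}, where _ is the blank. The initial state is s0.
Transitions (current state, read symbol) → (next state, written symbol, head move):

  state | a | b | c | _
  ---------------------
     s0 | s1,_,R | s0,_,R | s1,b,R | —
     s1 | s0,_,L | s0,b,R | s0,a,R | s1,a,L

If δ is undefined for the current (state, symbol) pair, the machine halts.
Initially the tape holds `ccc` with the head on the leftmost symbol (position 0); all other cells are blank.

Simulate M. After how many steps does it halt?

11

s0 | [c]cc__   read c → write b, move R, go to s1
s1 | b[c]c__   read c → write a, move R, go to s0
s0 | ba[c]__   read c → write b, move R, go to s1
s1 | bab[_]_   read _ → write a, move L, go to s1
s1 | ba[b]a_   read b → write b, move R, go to s0
s0 | bab[a]_   read a → write _, move R, go to s1
s1 | bab_[_]   read _ → write a, move L, go to s1
s1 | bab[_]a   read _ → write a, move L, go to s1
s1 | ba[b]aa   read b → write b, move R, go to s0
s0 | bab[a]a   read a → write _, move R, go to s1
s1 | bab_[a]   read a → write _, move L, go to s0
s0 | bab[_]_
M halts after 11 transitions.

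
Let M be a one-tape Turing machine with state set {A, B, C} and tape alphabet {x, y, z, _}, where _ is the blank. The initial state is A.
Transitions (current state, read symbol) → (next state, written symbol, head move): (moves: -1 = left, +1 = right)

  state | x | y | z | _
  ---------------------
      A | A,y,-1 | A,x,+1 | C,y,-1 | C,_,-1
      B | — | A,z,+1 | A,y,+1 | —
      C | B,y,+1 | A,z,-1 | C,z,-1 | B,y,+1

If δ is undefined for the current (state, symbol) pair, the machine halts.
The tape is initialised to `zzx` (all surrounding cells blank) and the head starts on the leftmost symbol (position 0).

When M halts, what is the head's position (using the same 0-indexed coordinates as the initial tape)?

-2

state=A head=0 tape=___[z]zx   (A,z)→(C,y,-1)
state=C head=-1 tape=__[_]yzx   (C,_)→(B,y,+1)
state=B head=0 tape=__y[y]zx   (B,y)→(A,z,+1)
state=A head=1 tape=__yz[z]x   (A,z)→(C,y,-1)
state=C head=0 tape=__y[z]yx   (C,z)→(C,z,-1)
state=C head=-1 tape=__[y]zyx   (C,y)→(A,z,-1)
state=A head=-2 tape=_[_]zzyx   (A,_)→(C,_,-1)
state=C head=-3 tape=[_]_zzyx   (C,_)→(B,y,+1)
state=B head=-2 tape=y[_]zzyx
At halt the head is at cell -2.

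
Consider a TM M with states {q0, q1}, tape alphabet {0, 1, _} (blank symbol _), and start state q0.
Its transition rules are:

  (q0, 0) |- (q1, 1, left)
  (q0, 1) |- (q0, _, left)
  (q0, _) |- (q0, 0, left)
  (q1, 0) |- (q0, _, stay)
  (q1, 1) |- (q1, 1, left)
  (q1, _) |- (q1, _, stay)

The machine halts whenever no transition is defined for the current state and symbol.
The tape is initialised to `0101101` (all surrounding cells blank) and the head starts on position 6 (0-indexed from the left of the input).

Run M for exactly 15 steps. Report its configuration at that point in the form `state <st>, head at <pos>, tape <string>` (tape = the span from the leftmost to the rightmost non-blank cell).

state q1, head at -1, tape 1_0111

state=q0 head=6 tape=_010110[1]   (q0,1)→(q0,_,left)
state=q0 head=5 tape=_01011[0]_   (q0,0)→(q1,1,left)
state=q1 head=4 tape=_0101[1]1_   (q1,1)→(q1,1,left)
state=q1 head=3 tape=_010[1]11_   (q1,1)→(q1,1,left)
state=q1 head=2 tape=_01[0]111_   (q1,0)→(q0,_,stay)
state=q0 head=2 tape=_01[_]111_   (q0,_)→(q0,0,left)
state=q0 head=1 tape=_0[1]0111_   (q0,1)→(q0,_,left)
state=q0 head=0 tape=_[0]_0111_   (q0,0)→(q1,1,left)
state=q1 head=-1 tape=[_]1_0111_   (q1,_)→(q1,_,stay)
state=q1 head=-1 tape=[_]1_0111_   (q1,_)→(q1,_,stay)
state=q1 head=-1 tape=[_]1_0111_   (q1,_)→(q1,_,stay)
state=q1 head=-1 tape=[_]1_0111_   (q1,_)→(q1,_,stay)
state=q1 head=-1 tape=[_]1_0111_   (q1,_)→(q1,_,stay)
state=q1 head=-1 tape=[_]1_0111_   (q1,_)→(q1,_,stay)
state=q1 head=-1 tape=[_]1_0111_   (q1,_)→(q1,_,stay)
state=q1 head=-1 tape=[_]1_0111_
After 15 steps: state q1, head at -1, tape 1_0111.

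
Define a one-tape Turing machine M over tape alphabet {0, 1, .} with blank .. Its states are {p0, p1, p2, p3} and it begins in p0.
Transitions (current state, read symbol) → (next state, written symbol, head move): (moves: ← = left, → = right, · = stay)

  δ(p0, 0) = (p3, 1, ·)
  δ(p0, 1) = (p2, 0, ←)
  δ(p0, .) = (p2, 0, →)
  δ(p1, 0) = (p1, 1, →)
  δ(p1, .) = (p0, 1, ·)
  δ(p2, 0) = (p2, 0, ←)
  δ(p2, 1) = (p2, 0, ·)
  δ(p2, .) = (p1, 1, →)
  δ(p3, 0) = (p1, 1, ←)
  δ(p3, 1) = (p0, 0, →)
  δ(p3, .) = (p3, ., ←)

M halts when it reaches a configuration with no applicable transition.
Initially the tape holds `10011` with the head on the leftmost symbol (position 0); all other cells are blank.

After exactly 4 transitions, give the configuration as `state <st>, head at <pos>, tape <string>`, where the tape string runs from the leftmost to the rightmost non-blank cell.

state p1, head at 2, tape 111011

state=p0 head=0 tape=.[1]0011   (p0,1)→(p2,0,←)
state=p2 head=-1 tape=[.]00011   (p2,.)→(p1,1,→)
state=p1 head=0 tape=1[0]0011   (p1,0)→(p1,1,→)
state=p1 head=1 tape=11[0]011   (p1,0)→(p1,1,→)
state=p1 head=2 tape=111[0]11
After 4 steps: state p1, head at 2, tape 111011.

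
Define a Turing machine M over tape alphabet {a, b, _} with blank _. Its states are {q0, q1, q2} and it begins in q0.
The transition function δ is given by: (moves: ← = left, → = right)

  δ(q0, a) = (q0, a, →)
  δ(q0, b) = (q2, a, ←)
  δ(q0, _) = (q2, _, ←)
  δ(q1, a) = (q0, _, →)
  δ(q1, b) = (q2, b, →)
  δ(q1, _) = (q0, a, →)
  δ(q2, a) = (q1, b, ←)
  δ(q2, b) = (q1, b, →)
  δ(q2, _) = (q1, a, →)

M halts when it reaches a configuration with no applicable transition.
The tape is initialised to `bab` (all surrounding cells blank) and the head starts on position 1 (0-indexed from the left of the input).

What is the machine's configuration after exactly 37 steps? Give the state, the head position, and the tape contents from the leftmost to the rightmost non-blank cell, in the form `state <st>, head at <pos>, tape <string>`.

state=q0 head=1 tape=b[a]b_____   (q0,a)→(q0,a,→)
state=q0 head=2 tape=ba[b]_____   (q0,b)→(q2,a,←)
state=q2 head=1 tape=b[a]a_____   (q2,a)→(q1,b,←)
state=q1 head=0 tape=[b]ba_____   (q1,b)→(q2,b,→)
state=q2 head=1 tape=b[b]a_____   (q2,b)→(q1,b,→)
state=q1 head=2 tape=bb[a]_____   (q1,a)→(q0,_,→)
state=q0 head=3 tape=bb_[_]____   (q0,_)→(q2,_,←)
state=q2 head=2 tape=bb[_]_____   (q2,_)→(q1,a,→)
state=q1 head=3 tape=bba[_]____   (q1,_)→(q0,a,→)
state=q0 head=4 tape=bbaa[_]___   (q0,_)→(q2,_,←)
state=q2 head=3 tape=bba[a]____   (q2,a)→(q1,b,←)
state=q1 head=2 tape=bb[a]b____   (q1,a)→(q0,_,→)
state=q0 head=3 tape=bb_[b]____   (q0,b)→(q2,a,←)
state=q2 head=2 tape=bb[_]a____   (q2,_)→(q1,a,→)
state=q1 head=3 tape=bba[a]____   (q1,a)→(q0,_,→)
state=q0 head=4 tape=bba_[_]___   (q0,_)→(q2,_,←)
state=q2 head=3 tape=bba[_]____   (q2,_)→(q1,a,→)
state=q1 head=4 tape=bbaa[_]___   (q1,_)→(q0,a,→)
state=q0 head=5 tape=bbaaa[_]__   (q0,_)→(q2,_,←)
state=q2 head=4 tape=bbaa[a]___   (q2,a)→(q1,b,←)
state=q1 head=3 tape=bba[a]b___   (q1,a)→(q0,_,→)
state=q0 head=4 tape=bba_[b]___   (q0,b)→(q2,a,←)
state=q2 head=3 tape=bba[_]a___   (q2,_)→(q1,a,→)
state=q1 head=4 tape=bbaa[a]___   (q1,a)→(q0,_,→)
state=q0 head=5 tape=bbaa_[_]__   (q0,_)→(q2,_,←)
state=q2 head=4 tape=bbaa[_]___   (q2,_)→(q1,a,→)
state=q1 head=5 tape=bbaaa[_]__   (q1,_)→(q0,a,→)
state=q0 head=6 tape=bbaaaa[_]_   (q0,_)→(q2,_,←)
state=q2 head=5 tape=bbaaa[a]__   (q2,a)→(q1,b,←)
state=q1 head=4 tape=bbaa[a]b__   (q1,a)→(q0,_,→)
state=q0 head=5 tape=bbaa_[b]__   (q0,b)→(q2,a,←)
state=q2 head=4 tape=bbaa[_]a__   (q2,_)→(q1,a,→)
state=q1 head=5 tape=bbaaa[a]__   (q1,a)→(q0,_,→)
state=q0 head=6 tape=bbaaa_[_]_   (q0,_)→(q2,_,←)
state=q2 head=5 tape=bbaaa[_]__   (q2,_)→(q1,a,→)
state=q1 head=6 tape=bbaaaa[_]_   (q1,_)→(q0,a,→)
state=q0 head=7 tape=bbaaaaa[_]   (q0,_)→(q2,_,←)
state=q2 head=6 tape=bbaaaa[a]_
After 37 steps: state q2, head at 6, tape bbaaaaa.

state q2, head at 6, tape bbaaaaa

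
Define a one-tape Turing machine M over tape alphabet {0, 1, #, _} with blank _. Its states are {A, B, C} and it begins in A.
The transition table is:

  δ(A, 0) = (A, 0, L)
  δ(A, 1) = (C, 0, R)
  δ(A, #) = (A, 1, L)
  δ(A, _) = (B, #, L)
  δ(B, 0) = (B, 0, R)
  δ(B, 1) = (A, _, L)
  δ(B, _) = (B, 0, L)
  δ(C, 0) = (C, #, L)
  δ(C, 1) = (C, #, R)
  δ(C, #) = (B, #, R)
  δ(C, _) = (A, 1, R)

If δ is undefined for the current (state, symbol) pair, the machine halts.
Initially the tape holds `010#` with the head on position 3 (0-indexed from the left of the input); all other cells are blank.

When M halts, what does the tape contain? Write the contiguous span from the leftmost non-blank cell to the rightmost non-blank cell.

A | _010[#]   read # → write 1, move L, go to A
A | _01[0]1   read 0 → write 0, move L, go to A
A | _0[1]01   read 1 → write 0, move R, go to C
C | _00[0]1   read 0 → write #, move L, go to C
C | _0[0]#1   read 0 → write #, move L, go to C
C | _[0]##1   read 0 → write #, move L, go to C
C | [_]###1   read _ → write 1, move R, go to A
A | 1[#]##1   read # → write 1, move L, go to A
A | [1]1##1   read 1 → write 0, move R, go to C
C | 0[1]##1   read 1 → write #, move R, go to C
C | 0#[#]#1   read # → write #, move R, go to B
B | 0##[#]1
The non-blank tape span at halt is 0###1.

0###1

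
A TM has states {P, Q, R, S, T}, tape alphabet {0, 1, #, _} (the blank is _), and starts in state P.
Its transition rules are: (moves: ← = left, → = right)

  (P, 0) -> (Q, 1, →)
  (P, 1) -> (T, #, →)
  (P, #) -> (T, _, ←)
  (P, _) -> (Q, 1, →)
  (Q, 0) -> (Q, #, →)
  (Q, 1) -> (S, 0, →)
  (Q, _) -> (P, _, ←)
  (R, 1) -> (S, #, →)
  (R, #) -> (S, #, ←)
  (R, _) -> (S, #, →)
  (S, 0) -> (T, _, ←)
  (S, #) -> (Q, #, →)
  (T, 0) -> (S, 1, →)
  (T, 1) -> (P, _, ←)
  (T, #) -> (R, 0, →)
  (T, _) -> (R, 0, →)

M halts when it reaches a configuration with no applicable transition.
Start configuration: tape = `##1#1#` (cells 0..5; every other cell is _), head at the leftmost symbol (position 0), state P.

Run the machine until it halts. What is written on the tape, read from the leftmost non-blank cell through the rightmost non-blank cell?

0##0#1

P | _[#]#1#1#_   read # → write _, move ←, go to T
T | [_]_#1#1#_   read _ → write 0, move →, go to R
R | 0[_]#1#1#_   read _ → write #, move →, go to S
S | 0#[#]1#1#_   read # → write #, move →, go to Q
Q | 0##[1]#1#_   read 1 → write 0, move →, go to S
S | 0##0[#]1#_   read # → write #, move →, go to Q
Q | 0##0#[1]#_   read 1 → write 0, move →, go to S
S | 0##0#0[#]_   read # → write #, move →, go to Q
Q | 0##0#0#[_]   read _ → write _, move ←, go to P
P | 0##0#0[#]_   read # → write _, move ←, go to T
T | 0##0#[0]__   read 0 → write 1, move →, go to S
S | 0##0#1[_]_
The non-blank tape span at halt is 0##0#1.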